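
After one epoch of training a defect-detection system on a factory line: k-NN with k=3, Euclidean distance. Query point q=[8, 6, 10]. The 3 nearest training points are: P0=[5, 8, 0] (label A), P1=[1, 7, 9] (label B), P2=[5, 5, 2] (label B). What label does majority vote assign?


d(q,P0) = 10.6301  (label A)
d(q,P1) = 7.1414  (label B)
d(q,P2) = 8.6023  (label B)
Votes: A=1, B=2
Majority → B

B


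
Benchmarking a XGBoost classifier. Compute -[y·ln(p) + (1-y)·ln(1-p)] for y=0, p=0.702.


BCE = -[y·ln(p) + (1-y)·ln(1-p)]
= -0 - 1·ln(1-0.702)
= -ln(0.298) = 1.2107

1.2107


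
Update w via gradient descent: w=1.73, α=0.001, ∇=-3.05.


w_new = w - α·∇
= 1.73 - 0.001·-3.05
= 1.73 + 0.00305
= 1.73305

1.73305


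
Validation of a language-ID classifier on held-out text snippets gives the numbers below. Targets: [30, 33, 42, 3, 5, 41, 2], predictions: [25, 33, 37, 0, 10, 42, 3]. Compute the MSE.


Squared errors: (30-25)²=25, (33-33)²=0, (42-37)²=25, (3-0)²=9, (5-10)²=25, (41-42)²=1, (2-3)²=1
Sum = 86
MSE = 86/7 = 86/7

86/7


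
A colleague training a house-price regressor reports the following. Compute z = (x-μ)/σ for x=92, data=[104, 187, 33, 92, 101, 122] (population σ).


μ = 106.5, σ = 45.4047
z = (92 - 106.5)/45.4047 = -0.3194

-0.3194


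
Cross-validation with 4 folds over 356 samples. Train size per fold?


Fold size = 356/4 = 89
Training per fold = 356 - 89 = 267

267


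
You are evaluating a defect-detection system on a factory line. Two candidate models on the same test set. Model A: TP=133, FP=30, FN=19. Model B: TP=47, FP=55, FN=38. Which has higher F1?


Model A: P=133/163=0.816, R=133/152=0.875, F1=2PR/(P+R)=2TP/(2TP+FP+FN)=266/315=0.8444
Model B: P=47/102=0.4608, R=47/85=0.5529, F1=2PR/(P+R)=2TP/(2TP+FP+FN)=94/187=0.5027
0.8444 > 0.5027 → Model A

Model A


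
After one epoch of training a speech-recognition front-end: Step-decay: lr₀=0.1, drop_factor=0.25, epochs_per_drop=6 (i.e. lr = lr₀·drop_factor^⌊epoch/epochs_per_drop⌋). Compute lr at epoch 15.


n_drops = ⌊15/6⌋ = 2
lr = 0.1·0.25^2 = 0.1·0.0625 = 0.00625

0.00625


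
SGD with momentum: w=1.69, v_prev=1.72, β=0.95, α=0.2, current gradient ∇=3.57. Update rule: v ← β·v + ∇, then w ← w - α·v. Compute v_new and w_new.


v_new = 0.95·1.72 + 3.57 = 1.634 + 3.57 = 5.204
w_new = 1.69 - 0.2·5.204 = 1.69 - 1.0408 = 0.6492

v_new=5.204, w_new=0.6492


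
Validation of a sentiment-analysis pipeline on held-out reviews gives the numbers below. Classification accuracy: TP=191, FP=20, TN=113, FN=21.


Accuracy = (TP+TN)/(TP+TN+FP+FN)
= (191+113)/(345)
= 304/345 = 88.12%

88.12%


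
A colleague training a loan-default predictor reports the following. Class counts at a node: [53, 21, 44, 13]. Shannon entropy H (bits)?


Probabilities: [53/131, 21/131, 44/131, 13/131] ≈ [0.4046, 0.1603, 0.3359, 0.0992]
H = -((53/131)·log₂(53/131) + (21/131)·log₂(21/131) + (44/131)·log₂(44/131) + (13/131)·log₂(13/131))
  = 1.811 bits

1.811 bits


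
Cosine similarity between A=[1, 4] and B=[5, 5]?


A·B = 1·5 + 4·5 = 25
‖A‖ = √17 = 4.1231, ‖B‖ = √50 = 7.0711
cos = 25/(√17·√50) = 25/√850 = 0.8575

0.8575


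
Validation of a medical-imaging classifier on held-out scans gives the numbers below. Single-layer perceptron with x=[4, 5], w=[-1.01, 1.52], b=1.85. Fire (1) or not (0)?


z = (4)·(-1.01) + (5)·(1.52) + 1.85
  = 5.41
step(z) = 1 (z≥0)

1


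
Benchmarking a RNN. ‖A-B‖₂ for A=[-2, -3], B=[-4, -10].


d = √((-2+ 4)² + (-3+ 10)²)
  = √(4 + 49)
  = √53 = 7.2801

7.2801


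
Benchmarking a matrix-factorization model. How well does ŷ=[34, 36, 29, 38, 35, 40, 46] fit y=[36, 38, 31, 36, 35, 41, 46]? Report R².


ȳ = 37.5714
SS_res = Σ(y-ŷ)² = 17
SS_tot = Σ(y-ȳ)² = 137.71
R² = 1 - SS_res/SS_tot = 1 - 0.1234 = 0.8766

0.8766


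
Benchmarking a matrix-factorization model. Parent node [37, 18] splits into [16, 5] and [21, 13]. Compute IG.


Parent = [37, 18], H_parent = 0.9121
H_left = 0.7919 (n=21), H_right = 0.9597 (n=34)
H_children = (21/55)·0.7919 + (34/55)·0.9597 = 0.8956
IG = 0.9121 - 0.8956 = 0.0165

0.0165


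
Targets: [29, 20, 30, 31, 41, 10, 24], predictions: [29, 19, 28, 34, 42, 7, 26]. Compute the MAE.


Absolute errors: |29-29|=0, |20-19|=1, |30-28|=2, |31-34|=3, |41-42|=1, |10-7|=3, |24-26|=2
Sum = 12
MAE = 12/7 = 12/7

12/7


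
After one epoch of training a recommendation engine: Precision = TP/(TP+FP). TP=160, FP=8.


Precision = TP/(TP+FP)
= 160/(160+8)
= 160/168 = 95.24%

95.24%


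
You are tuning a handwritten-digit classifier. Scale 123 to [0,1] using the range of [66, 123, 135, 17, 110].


min=17, max=135
(123-17)/(135-17) = 106/118 = 0.8983

0.8983


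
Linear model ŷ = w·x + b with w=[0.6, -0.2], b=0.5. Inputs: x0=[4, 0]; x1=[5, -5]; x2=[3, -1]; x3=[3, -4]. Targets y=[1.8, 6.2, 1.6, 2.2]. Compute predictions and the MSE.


ŷ0 = (0.6)·(4) + (-0.2)·(0) + 0.5 = 2.9
ŷ1 = (0.6)·(5) + (-0.2)·(-5) + 0.5 = 4.5
ŷ2 = (0.6)·(3) + (-0.2)·(-1) + 0.5 = 2.5
ŷ3 = (0.6)·(3) + (-0.2)·(-4) + 0.5 = 3.1
errors² = [1.21, 2.89, 0.81, 0.81]
MSE = 5.7200/4 = 1.43

1.43


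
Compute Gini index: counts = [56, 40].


Probabilities: [56/96, 40/96] ≈ [0.5833, 0.4167]
Σpᵢ² = (3136 + 1600)/96² = 4736/9216
Gini = 1 - Σpᵢ² = 1 - 4736/9216 = 0.4861

0.4861


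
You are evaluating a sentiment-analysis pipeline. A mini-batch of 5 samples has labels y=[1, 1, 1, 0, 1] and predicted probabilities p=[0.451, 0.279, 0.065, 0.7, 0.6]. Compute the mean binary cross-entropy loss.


L[0] = -ln(0.451) = 0.7963
L[1] = -ln(0.279) = 1.2765
L[2] = -ln(0.065) = 2.7334
L[3] = -ln(1-0.7) = -ln(0.3) = 1.204
L[4] = -ln(0.6) = 0.5108
mean = (0.7963 + 1.2765 + 2.7334 + 1.204 + 0.5108)/5 = 1.3042

1.3042


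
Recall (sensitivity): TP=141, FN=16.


Recall = TP/(TP+FN)
= 141/(141+16)
= 141/157 = 89.81%

89.81%


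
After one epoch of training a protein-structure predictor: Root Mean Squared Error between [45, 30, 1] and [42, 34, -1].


MSE = 29/3 = 9.6667
RMSE = √(29/3) = 3.1091

3.1091


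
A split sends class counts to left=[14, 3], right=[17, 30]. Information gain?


Parent = [31, 33], H_parent = 0.9993
H_left = 0.6723 (n=17), H_right = 0.9441 (n=47)
H_children = (17/64)·0.6723 + (47/64)·0.9441 = 0.8719
IG = 0.9993 - 0.8719 = 0.1274

0.1274


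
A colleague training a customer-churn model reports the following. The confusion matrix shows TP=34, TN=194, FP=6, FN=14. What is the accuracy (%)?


Accuracy = (TP+TN)/(TP+TN+FP+FN)
= (34+194)/(248)
= 228/248 = 91.94%

91.94%


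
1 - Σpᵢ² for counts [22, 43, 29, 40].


Probabilities: [22/134, 43/134, 29/134, 40/134] ≈ [0.1642, 0.3209, 0.2164, 0.2985]
Σpᵢ² = (484 + 1849 + 841 + 1600)/134² = 4774/17956
Gini = 1 - Σpᵢ² = 1 - 4774/17956 = 0.7341

0.7341


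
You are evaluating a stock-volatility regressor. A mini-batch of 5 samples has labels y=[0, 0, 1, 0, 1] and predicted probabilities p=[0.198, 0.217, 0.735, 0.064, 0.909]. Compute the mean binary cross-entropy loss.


L[0] = -ln(1-0.198) = -ln(0.802) = 0.2206
L[1] = -ln(1-0.217) = -ln(0.783) = 0.2446
L[2] = -ln(0.735) = 0.3079
L[3] = -ln(1-0.064) = -ln(0.936) = 0.0661
L[4] = -ln(0.909) = 0.0954
mean = (0.2206 + 0.2446 + 0.3079 + 0.0661 + 0.0954)/5 = 0.1869

0.1869


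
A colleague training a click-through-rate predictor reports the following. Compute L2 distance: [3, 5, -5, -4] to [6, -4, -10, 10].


d = √((3-6)² + (5+ 4)² + (-5+ 10)² + (-4-10)²)
  = √(9 + 81 + 25 + 196)
  = √311 = 17.6352

17.6352


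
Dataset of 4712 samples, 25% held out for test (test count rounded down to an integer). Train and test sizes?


Test = ⌊4712·25/100⌋ = 1178
Train = 4712 - 1178 = 3534

Train: 3534, Test: 1178


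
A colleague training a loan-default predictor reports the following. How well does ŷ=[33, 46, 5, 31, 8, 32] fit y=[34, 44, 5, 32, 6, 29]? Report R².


ȳ = 25
SS_res = Σ(y-ŷ)² = 19
SS_tot = Σ(y-ȳ)² = 1268
R² = 1 - SS_res/SS_tot = 1 - 0.015 = 0.985

0.985


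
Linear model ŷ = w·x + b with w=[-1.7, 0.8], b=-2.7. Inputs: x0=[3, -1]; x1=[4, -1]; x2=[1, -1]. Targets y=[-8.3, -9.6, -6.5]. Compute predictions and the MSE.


ŷ0 = (-1.7)·(3) + (0.8)·(-1) - 2.7 = -8.6
ŷ1 = (-1.7)·(4) + (0.8)·(-1) - 2.7 = -10.3
ŷ2 = (-1.7)·(1) + (0.8)·(-1) - 2.7 = -5.2
errors² = [0.09, 0.49, 1.69]
MSE = 2.2700/3 = 0.7567

0.7567


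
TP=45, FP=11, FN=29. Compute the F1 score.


Precision = 45/56 = 0.8036
Recall = 45/74 = 0.6081
F1 = 2·P·R/(P+R) = 2·TP/(2·TP+FP+FN) = 90/(90+11+29) = 90/130 = 0.6923

0.6923


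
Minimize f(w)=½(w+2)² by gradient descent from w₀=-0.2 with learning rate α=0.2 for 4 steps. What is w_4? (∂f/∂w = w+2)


step 1: grad = -0.2+2 = 1.8; w = -0.2 - 0.2·(1.8) = -0.56
step 2: grad = -0.56+2 = 1.44; w = -0.56 - 0.2·(1.44) = -0.848
step 3: grad = -0.848+2 = 1.152; w = -0.848 - 0.2·(1.152) = -1.0784
step 4: grad = -1.0784+2 = 0.9216; w = -1.0784 - 0.2·(0.9216) = -1.26272

-1.26272


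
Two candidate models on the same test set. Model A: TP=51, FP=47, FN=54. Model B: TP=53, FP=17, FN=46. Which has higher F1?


Model A: P=51/98=0.5204, R=51/105=0.4857, F1=2PR/(P+R)=2TP/(2TP+FP+FN)=102/203=0.5025
Model B: P=53/70=0.7571, R=53/99=0.5354, F1=2PR/(P+R)=2TP/(2TP+FP+FN)=106/169=0.6272
0.5025 < 0.6272 → Model B

Model B


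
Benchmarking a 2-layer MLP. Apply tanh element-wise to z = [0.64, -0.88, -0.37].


tanh(0.64) = 0.5649
tanh(-0.88) = -0.7064
tanh(-0.37) = -0.354
result = [0.5649, -0.7064, -0.354]

[0.5649, -0.7064, -0.354]


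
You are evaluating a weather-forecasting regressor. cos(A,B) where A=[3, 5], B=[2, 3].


A·B = 3·2 + 5·3 = 21
‖A‖ = √34 = 5.831, ‖B‖ = √13 = 3.6056
cos = 21/(√34·√13) = 21/√442 = 0.9989

0.9989


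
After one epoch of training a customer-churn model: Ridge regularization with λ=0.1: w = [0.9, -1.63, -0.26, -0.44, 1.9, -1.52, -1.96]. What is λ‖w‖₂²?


‖w‖₂² = (0.9)² + (-1.63)² + (-0.26)² + (-0.44)² + (1.9)² + (-1.52)² + (-1.96)²
     = 0.81 + 2.6569 + 0.0676 + 0.1936 + 3.61 + 2.3104 + 3.8416
     = 13.4901
λ·‖w‖₂² = 0.1·13.4901 = 1.34901

1.34901


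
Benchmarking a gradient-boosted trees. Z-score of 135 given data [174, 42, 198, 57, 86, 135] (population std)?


μ = 115.3333, σ = 58.1712
z = (135 - 115.3333)/58.1712 = 0.3381

0.3381


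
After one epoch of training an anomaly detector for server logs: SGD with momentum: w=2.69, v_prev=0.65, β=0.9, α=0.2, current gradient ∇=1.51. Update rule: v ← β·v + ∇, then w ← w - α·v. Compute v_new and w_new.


v_new = 0.9·0.65 + 1.51 = 0.585 + 1.51 = 2.095
w_new = 2.69 - 0.2·2.095 = 2.69 - 0.419 = 2.271

v_new=2.095, w_new=2.271


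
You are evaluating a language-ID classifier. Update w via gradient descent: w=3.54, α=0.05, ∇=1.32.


w_new = w - α·∇
= 3.54 - 0.05·1.32
= 3.54 - 0.066
= 3.474

3.474


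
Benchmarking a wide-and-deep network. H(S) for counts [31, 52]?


Probabilities: [31/83, 52/83] ≈ [0.3735, 0.6265]
H = -((31/83)·log₂(31/83) + (52/83)·log₂(52/83))
  = 0.9533 bits

0.9533 bits


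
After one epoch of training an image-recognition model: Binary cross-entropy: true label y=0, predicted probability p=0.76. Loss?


BCE = -[y·ln(p) + (1-y)·ln(1-p)]
= -0 - 1·ln(1-0.76)
= -ln(0.24) = 1.4271

1.4271


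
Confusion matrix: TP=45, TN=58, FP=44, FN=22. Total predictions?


Total = TP + TN + FP + FN
= 45 + 58 + 44 + 22
= 169
(Predicted positive: 89, predicted negative: 80)

169


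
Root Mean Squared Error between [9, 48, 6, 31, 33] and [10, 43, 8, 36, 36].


MSE = 64/5 = 12.8
RMSE = √(64/5) = 3.5777

3.5777


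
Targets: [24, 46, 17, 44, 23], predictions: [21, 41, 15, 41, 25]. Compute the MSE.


Squared errors: (24-21)²=9, (46-41)²=25, (17-15)²=4, (44-41)²=9, (23-25)²=4
Sum = 51
MSE = 51/5 = 51/5

51/5


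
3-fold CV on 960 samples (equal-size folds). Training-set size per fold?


Fold size = 960/3 = 320
Training per fold = 960 - 320 = 640

640


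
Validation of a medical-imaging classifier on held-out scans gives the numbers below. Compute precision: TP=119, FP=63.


Precision = TP/(TP+FP)
= 119/(119+63)
= 119/182 = 65.38%

65.38%


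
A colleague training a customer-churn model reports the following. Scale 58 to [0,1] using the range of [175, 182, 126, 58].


min=58, max=182
(58-58)/(182-58) = 0/124 = 0.0

0.0


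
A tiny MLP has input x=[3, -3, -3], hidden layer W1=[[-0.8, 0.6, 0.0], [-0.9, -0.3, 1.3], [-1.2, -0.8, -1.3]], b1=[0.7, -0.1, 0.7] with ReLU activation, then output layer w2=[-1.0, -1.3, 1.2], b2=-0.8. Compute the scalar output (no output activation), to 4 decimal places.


z1[0] = (-0.8)·(3) + (0.6)·(-3) + (0.0)·(-3) + 0.7 = -3.5
z1[1] = (-0.9)·(3) + (-0.3)·(-3) + (1.3)·(-3) - 0.1 = -5.8
z1[2] = (-1.2)·(3) + (-0.8)·(-3) + (-1.3)·(-3) + 0.7 = 3.4
h = ReLU(z1) = [0.0, 0.0, 3.4]
output = (-1.0)·(0.0) + (-1.3)·(0.0) + (1.2)·(3.4) - 0.8 = 3.28

3.28


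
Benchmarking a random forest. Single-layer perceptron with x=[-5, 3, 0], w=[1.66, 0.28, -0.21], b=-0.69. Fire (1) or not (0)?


z = (-5)·(1.66) + (3)·(0.28) + (0)·(-0.21) - 0.69
  = -8.15
step(z) = 0 (z<0)

0


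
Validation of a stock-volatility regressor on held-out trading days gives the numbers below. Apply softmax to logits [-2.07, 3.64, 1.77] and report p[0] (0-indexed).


Exponentials: e^-2.07=0.1262, e^3.64=38.0918, e^1.77=5.8709
Sum = 44.0889
Softmax = [0.0029, 0.864, 0.1332]
p[0] = 0.1262/44.0889 = 0.0029

0.0029


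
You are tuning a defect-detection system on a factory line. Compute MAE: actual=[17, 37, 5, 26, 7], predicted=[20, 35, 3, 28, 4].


Absolute errors: |17-20|=3, |37-35|=2, |5-3|=2, |26-28|=2, |7-4|=3
Sum = 12
MAE = 12/5 = 12/5

12/5


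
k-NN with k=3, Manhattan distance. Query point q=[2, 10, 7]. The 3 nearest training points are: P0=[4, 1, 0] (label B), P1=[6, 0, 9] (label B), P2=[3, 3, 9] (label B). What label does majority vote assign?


d(q,P0) = 18  (label B)
d(q,P1) = 16  (label B)
d(q,P2) = 10  (label B)
Votes: A=0, B=3
Majority → B

B


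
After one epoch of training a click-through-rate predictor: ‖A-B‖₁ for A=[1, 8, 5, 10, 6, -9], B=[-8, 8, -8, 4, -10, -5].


d = |1+ 8| + |8-8| + |5+ 8| + |10-4| + |6+ 10| + |-9+ 5|
  = 9 + 0 + 13 + 6 + 16 + 4
  = 48

48


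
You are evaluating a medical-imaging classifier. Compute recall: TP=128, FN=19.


Recall = TP/(TP+FN)
= 128/(128+19)
= 128/147 = 87.07%

87.07%


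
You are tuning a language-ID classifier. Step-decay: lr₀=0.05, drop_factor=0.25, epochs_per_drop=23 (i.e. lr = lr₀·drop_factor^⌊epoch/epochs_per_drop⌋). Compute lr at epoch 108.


n_drops = ⌊108/23⌋ = 4
lr = 0.05·0.25^4 = 0.05·0.00390625 = 0.0001953125

0.0001953125


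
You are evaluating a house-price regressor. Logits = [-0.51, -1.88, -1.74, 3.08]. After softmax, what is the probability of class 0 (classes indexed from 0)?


Exponentials: e^-0.51=0.6005, e^-1.88=0.1526, e^-1.74=0.1755, e^3.08=21.7584
Sum = 22.687
Softmax = [0.0265, 0.0067, 0.0077, 0.9591]
p[0] = 0.6005/22.687 = 0.0265

0.0265


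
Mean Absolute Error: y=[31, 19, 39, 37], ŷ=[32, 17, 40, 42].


Absolute errors: |31-32|=1, |19-17|=2, |39-40|=1, |37-42|=5
Sum = 9
MAE = 9/4 = 9/4

9/4


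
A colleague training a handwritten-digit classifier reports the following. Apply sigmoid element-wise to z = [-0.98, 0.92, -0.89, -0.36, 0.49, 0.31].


σ(-0.98) = 1/(1+e^0.98) = 0.2729
σ(0.92) = 1/(1+e^-0.92) = 0.715
σ(-0.89) = 1/(1+e^0.89) = 0.2911
σ(-0.36) = 1/(1+e^0.36) = 0.411
σ(0.49) = 1/(1+e^-0.49) = 0.6201
σ(0.31) = 1/(1+e^-0.31) = 0.5769
result = [0.2729, 0.715, 0.2911, 0.411, 0.6201, 0.5769]

[0.2729, 0.715, 0.2911, 0.411, 0.6201, 0.5769]


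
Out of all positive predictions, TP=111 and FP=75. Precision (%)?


Precision = TP/(TP+FP)
= 111/(111+75)
= 111/186 = 59.68%

59.68%


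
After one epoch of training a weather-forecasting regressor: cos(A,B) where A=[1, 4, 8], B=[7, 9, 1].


A·B = 1·7 + 4·9 + 8·1 = 51
‖A‖ = √81 = 9, ‖B‖ = √131 = 11.4455
cos = 51/(√81·√131) = 51/√10611 = 0.4951

0.4951


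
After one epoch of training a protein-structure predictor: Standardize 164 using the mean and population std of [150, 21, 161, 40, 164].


μ = 107.2, σ = 63.0853
z = (164 - 107.2)/63.0853 = 0.9004

0.9004


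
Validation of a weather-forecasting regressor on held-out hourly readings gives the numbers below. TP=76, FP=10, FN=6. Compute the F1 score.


Precision = 76/86 = 0.8837
Recall = 76/82 = 0.9268
F1 = 2·P·R/(P+R) = 2·TP/(2·TP+FP+FN) = 152/(152+10+6) = 152/168 = 0.9048

0.9048


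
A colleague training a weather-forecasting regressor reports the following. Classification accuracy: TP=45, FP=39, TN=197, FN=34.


Accuracy = (TP+TN)/(TP+TN+FP+FN)
= (45+197)/(315)
= 242/315 = 76.83%

76.83%


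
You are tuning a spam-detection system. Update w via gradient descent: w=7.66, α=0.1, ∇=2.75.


w_new = w - α·∇
= 7.66 - 0.1·2.75
= 7.66 - 0.275
= 7.385

7.385


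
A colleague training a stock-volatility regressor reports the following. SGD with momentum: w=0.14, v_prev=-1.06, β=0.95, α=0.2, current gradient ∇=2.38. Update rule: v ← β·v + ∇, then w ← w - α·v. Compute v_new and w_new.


v_new = 0.95·-1.06 + 2.38 = -1.007 + 2.38 = 1.373
w_new = 0.14 - 0.2·1.373 = 0.14 - 0.2746 = -0.1346

v_new=1.373, w_new=-0.1346


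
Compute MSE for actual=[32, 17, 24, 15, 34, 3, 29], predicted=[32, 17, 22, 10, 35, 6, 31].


Squared errors: (32-32)²=0, (17-17)²=0, (24-22)²=4, (15-10)²=25, (34-35)²=1, (3-6)²=9, (29-31)²=4
Sum = 43
MSE = 43/7 = 43/7

43/7


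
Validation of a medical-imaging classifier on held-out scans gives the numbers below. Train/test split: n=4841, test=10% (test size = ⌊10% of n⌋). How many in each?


Test = ⌊4841·10/100⌋ = 484
Train = 4841 - 484 = 4357

Train: 4357, Test: 484


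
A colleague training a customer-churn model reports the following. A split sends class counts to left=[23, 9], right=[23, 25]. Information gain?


Parent = [46, 34], H_parent = 0.9837
H_left = 0.8571 (n=32), H_right = 0.9987 (n=48)
H_children = (32/80)·0.8571 + (48/80)·0.9987 = 0.9421
IG = 0.9837 - 0.9421 = 0.0416

0.0416


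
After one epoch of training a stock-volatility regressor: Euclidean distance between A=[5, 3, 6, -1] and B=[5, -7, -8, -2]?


d = √((5-5)² + (3+ 7)² + (6+ 8)² + (-1+ 2)²)
  = √(0 + 100 + 196 + 1)
  = √297 = 17.2337

17.2337


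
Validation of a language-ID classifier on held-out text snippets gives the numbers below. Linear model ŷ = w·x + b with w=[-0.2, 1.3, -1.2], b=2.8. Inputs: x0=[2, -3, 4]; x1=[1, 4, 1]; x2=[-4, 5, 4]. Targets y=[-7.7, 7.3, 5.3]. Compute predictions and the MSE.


ŷ0 = (-0.2)·(2) + (1.3)·(-3) + (-1.2)·(4) + 2.8 = -6.3
ŷ1 = (-0.2)·(1) + (1.3)·(4) + (-1.2)·(1) + 2.8 = 6.6
ŷ2 = (-0.2)·(-4) + (1.3)·(5) + (-1.2)·(4) + 2.8 = 5.3
errors² = [1.96, 0.49, 0.0]
MSE = 2.4500/3 = 0.8167

0.8167


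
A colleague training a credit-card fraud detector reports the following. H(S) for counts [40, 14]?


Probabilities: [40/54, 14/54] ≈ [0.7407, 0.2593]
H = -((40/54)·log₂(40/54) + (14/54)·log₂(14/54))
  = 0.8256 bits

0.8256 bits


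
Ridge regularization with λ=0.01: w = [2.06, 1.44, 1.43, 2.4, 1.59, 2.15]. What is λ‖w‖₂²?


‖w‖₂² = (2.06)² + (1.44)² + (1.43)² + (2.4)² + (1.59)² + (2.15)²
     = 4.2436 + 2.0736 + 2.0449 + 5.76 + 2.5281 + 4.6225
     = 21.2727
λ·‖w‖₂² = 0.01·21.2727 = 0.212727

0.212727


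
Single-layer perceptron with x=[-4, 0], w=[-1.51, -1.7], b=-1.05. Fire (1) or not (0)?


z = (-4)·(-1.51) + (0)·(-1.7) - 1.05
  = 4.99
step(z) = 1 (z≥0)

1


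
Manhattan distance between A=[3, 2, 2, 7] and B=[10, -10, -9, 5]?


d = |3-10| + |2+ 10| + |2+ 9| + |7-5|
  = 7 + 12 + 11 + 2
  = 32

32


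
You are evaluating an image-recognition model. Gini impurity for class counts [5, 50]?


Probabilities: [5/55, 50/55] ≈ [0.0909, 0.9091]
Σpᵢ² = (25 + 2500)/55² = 2525/3025
Gini = 1 - Σpᵢ² = 1 - 2525/3025 = 0.1653

0.1653


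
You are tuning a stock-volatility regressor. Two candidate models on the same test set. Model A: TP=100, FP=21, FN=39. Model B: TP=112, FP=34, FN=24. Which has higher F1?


Model A: P=100/121=0.8264, R=100/139=0.7194, F1=2PR/(P+R)=2TP/(2TP+FP+FN)=200/260=0.7692
Model B: P=112/146=0.7671, R=112/136=0.8235, F1=2PR/(P+R)=2TP/(2TP+FP+FN)=224/282=0.7943
0.7692 < 0.7943 → Model B

Model B


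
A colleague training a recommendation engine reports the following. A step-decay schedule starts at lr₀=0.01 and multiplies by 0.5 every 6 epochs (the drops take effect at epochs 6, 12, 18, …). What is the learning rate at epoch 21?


n_drops = ⌊21/6⌋ = 3
lr = 0.01·0.5^3 = 0.01·0.125 = 0.00125

0.00125


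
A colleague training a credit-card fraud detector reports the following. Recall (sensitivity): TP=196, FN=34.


Recall = TP/(TP+FN)
= 196/(196+34)
= 196/230 = 85.22%

85.22%


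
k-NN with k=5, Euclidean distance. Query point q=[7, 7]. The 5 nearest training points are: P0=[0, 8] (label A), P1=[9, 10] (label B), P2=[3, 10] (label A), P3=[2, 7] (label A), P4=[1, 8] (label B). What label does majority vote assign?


d(q,P0) = 7.0711  (label A)
d(q,P1) = 3.6056  (label B)
d(q,P2) = 5.0  (label A)
d(q,P3) = 5.0  (label A)
d(q,P4) = 6.0828  (label B)
Votes: A=3, B=2
Majority → A

A


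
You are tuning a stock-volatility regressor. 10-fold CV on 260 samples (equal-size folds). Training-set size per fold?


Fold size = 260/10 = 26
Training per fold = 260 - 26 = 234

234


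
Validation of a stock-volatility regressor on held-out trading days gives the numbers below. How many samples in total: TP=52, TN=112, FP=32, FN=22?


Total = TP + TN + FP + FN
= 52 + 112 + 32 + 22
= 218
(Predicted positive: 84, predicted negative: 134)

218


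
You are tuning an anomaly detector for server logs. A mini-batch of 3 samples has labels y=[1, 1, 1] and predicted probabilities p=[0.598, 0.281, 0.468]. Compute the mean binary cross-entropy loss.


L[0] = -ln(0.598) = 0.5142
L[1] = -ln(0.281) = 1.2694
L[2] = -ln(0.468) = 0.7593
mean = (0.5142 + 1.2694 + 0.7593)/3 = 0.8476

0.8476


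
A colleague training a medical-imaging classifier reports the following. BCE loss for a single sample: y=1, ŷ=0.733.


BCE = -[y·ln(p) + (1-y)·ln(1-p)]
= -1·ln(0.733) - 0
= -ln(0.733) = 0.3106

0.3106


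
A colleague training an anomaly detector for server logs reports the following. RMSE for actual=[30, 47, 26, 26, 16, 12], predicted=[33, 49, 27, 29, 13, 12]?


MSE = 32/6 = 5.3333
RMSE = √(32/6) = 2.3094

2.3094


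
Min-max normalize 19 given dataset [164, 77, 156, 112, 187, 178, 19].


min=19, max=187
(19-19)/(187-19) = 0/168 = 0.0

0.0


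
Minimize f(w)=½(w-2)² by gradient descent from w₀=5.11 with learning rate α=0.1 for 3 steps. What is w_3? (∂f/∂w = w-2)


step 1: grad = 5.11-2 = 3.11; w = 5.11 - 0.1·(3.11) = 4.799
step 2: grad = 4.799-2 = 2.799; w = 4.799 - 0.1·(2.799) = 4.5191
step 3: grad = 4.5191-2 = 2.5191; w = 4.5191 - 0.1·(2.5191) = 4.26719

4.26719


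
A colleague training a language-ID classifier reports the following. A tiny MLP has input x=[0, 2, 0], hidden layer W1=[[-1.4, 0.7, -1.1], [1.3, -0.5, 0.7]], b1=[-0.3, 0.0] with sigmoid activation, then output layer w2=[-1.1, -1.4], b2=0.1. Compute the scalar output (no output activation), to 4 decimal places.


z1[0] = (-1.4)·(0) + (0.7)·(2) + (-1.1)·(0) - 0.3 = 1.1
z1[1] = (1.3)·(0) + (-0.5)·(2) + (0.7)·(0) + 0.0 = -1.0
h = sigmoid(z1) = [0.7503, 0.2689]
output = (-1.1)·(0.7503) + (-1.4)·(0.2689) + 0.1 = -1.1018

-1.1018


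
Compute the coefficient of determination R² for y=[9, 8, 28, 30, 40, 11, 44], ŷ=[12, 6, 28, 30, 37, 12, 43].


ȳ = 24.2857
SS_res = Σ(y-ŷ)² = 24
SS_tot = Σ(y-ȳ)² = 1357.43
R² = 1 - SS_res/SS_tot = 1 - 0.0177 = 0.9823

0.9823


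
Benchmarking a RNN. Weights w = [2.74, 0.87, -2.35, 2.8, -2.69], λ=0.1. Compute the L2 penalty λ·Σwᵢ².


‖w‖₂² = (2.74)² + (0.87)² + (-2.35)² + (2.8)² + (-2.69)²
     = 7.5076 + 0.7569 + 5.5225 + 7.84 + 7.2361
     = 28.8631
λ·‖w‖₂² = 0.1·28.8631 = 2.88631

2.88631


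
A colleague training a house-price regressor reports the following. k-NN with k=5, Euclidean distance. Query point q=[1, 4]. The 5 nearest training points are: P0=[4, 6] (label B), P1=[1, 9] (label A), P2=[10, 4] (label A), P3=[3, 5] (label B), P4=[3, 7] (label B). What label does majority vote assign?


d(q,P0) = 3.6056  (label B)
d(q,P1) = 5.0  (label A)
d(q,P2) = 9.0  (label A)
d(q,P3) = 2.2361  (label B)
d(q,P4) = 3.6056  (label B)
Votes: A=2, B=3
Majority → B

B


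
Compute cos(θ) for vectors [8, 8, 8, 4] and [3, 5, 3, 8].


A·B = 8·3 + 8·5 + 8·3 + 4·8 = 120
‖A‖ = √208 = 14.4222, ‖B‖ = √107 = 10.3441
cos = 120/(√208·√107) = 120/√22256 = 0.8044

0.8044


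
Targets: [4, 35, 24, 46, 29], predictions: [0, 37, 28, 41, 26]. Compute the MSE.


Squared errors: (4-0)²=16, (35-37)²=4, (24-28)²=16, (46-41)²=25, (29-26)²=9
Sum = 70
MSE = 70/5 = 14

14


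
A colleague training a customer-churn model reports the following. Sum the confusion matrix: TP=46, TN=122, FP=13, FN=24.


Total = TP + TN + FP + FN
= 46 + 122 + 13 + 24
= 205
(Predicted positive: 59, predicted negative: 146)

205


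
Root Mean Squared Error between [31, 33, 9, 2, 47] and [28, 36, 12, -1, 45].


MSE = 40/5 = 8
RMSE = √(40/5) = 2.8284

2.8284


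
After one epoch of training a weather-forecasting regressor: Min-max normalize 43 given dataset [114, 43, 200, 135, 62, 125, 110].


min=43, max=200
(43-43)/(200-43) = 0/157 = 0.0

0.0


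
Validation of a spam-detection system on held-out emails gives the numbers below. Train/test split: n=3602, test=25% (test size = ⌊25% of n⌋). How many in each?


Test = ⌊3602·25/100⌋ = 900
Train = 3602 - 900 = 2702

Train: 2702, Test: 900


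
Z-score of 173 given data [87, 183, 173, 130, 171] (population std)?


μ = 148.8, σ = 35.8352
z = (173 - 148.8)/35.8352 = 0.6753

0.6753


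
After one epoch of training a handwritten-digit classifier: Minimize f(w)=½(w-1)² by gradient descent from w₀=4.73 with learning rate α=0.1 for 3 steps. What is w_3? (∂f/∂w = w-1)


step 1: grad = 4.73-1 = 3.73; w = 4.73 - 0.1·(3.73) = 4.357
step 2: grad = 4.357-1 = 3.357; w = 4.357 - 0.1·(3.357) = 4.0213
step 3: grad = 4.0213-1 = 3.0213; w = 4.0213 - 0.1·(3.0213) = 3.71917

3.71917


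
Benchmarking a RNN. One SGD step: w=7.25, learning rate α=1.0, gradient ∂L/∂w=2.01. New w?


w_new = w - α·∇
= 7.25 - 1.0·2.01
= 7.25 - 2.01
= 5.24

5.24


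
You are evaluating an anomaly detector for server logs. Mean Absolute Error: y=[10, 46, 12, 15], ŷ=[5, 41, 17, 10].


Absolute errors: |10-5|=5, |46-41|=5, |12-17|=5, |15-10|=5
Sum = 20
MAE = 20/4 = 5

5


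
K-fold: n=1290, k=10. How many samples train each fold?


Fold size = 1290/10 = 129
Training per fold = 1290 - 129 = 1161

1161


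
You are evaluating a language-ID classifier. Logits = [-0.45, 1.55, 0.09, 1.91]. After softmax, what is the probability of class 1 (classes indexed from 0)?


Exponentials: e^-0.45=0.6376, e^1.55=4.7115, e^0.09=1.0942, e^1.91=6.7531
Sum = 13.1964
Softmax = [0.0483, 0.357, 0.0829, 0.5117]
p[1] = 4.7115/13.1964 = 0.357

0.357


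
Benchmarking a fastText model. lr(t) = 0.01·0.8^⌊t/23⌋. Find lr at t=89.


n_drops = ⌊89/23⌋ = 3
lr = 0.01·0.8^3 = 0.01·0.512 = 0.00512

0.00512


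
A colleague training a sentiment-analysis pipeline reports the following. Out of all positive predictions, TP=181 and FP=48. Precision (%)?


Precision = TP/(TP+FP)
= 181/(181+48)
= 181/229 = 79.04%

79.04%


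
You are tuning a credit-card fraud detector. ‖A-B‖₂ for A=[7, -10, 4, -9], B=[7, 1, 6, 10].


d = √((7-7)² + (-10-1)² + (4-6)² + (-9-10)²)
  = √(0 + 121 + 4 + 361)
  = √486 = 22.0454

22.0454


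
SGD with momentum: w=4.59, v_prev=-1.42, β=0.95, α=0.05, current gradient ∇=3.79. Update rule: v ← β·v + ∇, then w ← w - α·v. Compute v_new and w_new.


v_new = 0.95·-1.42 + 3.79 = -1.349 + 3.79 = 2.441
w_new = 4.59 - 0.05·2.441 = 4.59 - 0.12205 = 4.46795

v_new=2.441, w_new=4.46795


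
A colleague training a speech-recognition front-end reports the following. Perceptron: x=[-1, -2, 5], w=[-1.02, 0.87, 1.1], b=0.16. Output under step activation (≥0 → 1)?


z = (-1)·(-1.02) + (-2)·(0.87) + (5)·(1.1) + 0.16
  = 4.94
step(z) = 1 (z≥0)

1


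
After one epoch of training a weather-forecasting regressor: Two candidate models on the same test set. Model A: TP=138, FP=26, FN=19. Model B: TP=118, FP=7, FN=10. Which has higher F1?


Model A: P=138/164=0.8415, R=138/157=0.879, F1=2PR/(P+R)=2TP/(2TP+FP+FN)=276/321=0.8598
Model B: P=118/125=0.944, R=118/128=0.9219, F1=2PR/(P+R)=2TP/(2TP+FP+FN)=236/253=0.9328
0.8598 < 0.9328 → Model B

Model B


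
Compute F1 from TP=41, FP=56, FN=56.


Precision = 41/97 = 0.4227
Recall = 41/97 = 0.4227
F1 = 2·P·R/(P+R) = 2·TP/(2·TP+FP+FN) = 82/(82+56+56) = 82/194 = 0.4227

0.4227


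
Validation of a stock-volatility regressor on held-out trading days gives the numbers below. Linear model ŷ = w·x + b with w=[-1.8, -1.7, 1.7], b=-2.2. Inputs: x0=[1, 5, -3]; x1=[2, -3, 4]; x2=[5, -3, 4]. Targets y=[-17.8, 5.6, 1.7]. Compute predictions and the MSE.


ŷ0 = (-1.8)·(1) + (-1.7)·(5) + (1.7)·(-3) - 2.2 = -17.6
ŷ1 = (-1.8)·(2) + (-1.7)·(-3) + (1.7)·(4) - 2.2 = 6.1
ŷ2 = (-1.8)·(5) + (-1.7)·(-3) + (1.7)·(4) - 2.2 = 0.7
errors² = [0.04, 0.25, 1.0]
MSE = 1.2900/3 = 0.43

0.43


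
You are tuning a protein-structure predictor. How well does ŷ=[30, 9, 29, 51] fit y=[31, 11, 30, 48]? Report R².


ȳ = 30
SS_res = Σ(y-ŷ)² = 15
SS_tot = Σ(y-ȳ)² = 686
R² = 1 - SS_res/SS_tot = 1 - 0.0219 = 0.9781

0.9781


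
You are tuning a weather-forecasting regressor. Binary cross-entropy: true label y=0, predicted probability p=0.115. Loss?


BCE = -[y·ln(p) + (1-y)·ln(1-p)]
= -0 - 1·ln(1-0.115)
= -ln(0.885) = 0.1222

0.1222


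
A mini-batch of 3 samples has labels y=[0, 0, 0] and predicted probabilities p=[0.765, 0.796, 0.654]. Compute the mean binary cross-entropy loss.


L[0] = -ln(1-0.765) = -ln(0.235) = 1.4482
L[1] = -ln(1-0.796) = -ln(0.204) = 1.5896
L[2] = -ln(1-0.654) = -ln(0.346) = 1.0613
mean = (1.4482 + 1.5896 + 1.0613)/3 = 1.3664

1.3664


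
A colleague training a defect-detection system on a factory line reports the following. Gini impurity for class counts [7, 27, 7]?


Probabilities: [7/41, 27/41, 7/41] ≈ [0.1707, 0.6585, 0.1707]
Σpᵢ² = (49 + 729 + 49)/41² = 827/1681
Gini = 1 - Σpᵢ² = 1 - 827/1681 = 0.508

0.508


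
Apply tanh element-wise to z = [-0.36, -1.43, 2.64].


tanh(-0.36) = -0.3452
tanh(-1.43) = -0.8917
tanh(2.64) = 0.9899
result = [-0.3452, -0.8917, 0.9899]

[-0.3452, -0.8917, 0.9899]


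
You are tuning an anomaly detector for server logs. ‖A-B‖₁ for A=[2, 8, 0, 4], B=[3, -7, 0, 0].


d = |2-3| + |8+ 7| + |0-0| + |4-0|
  = 1 + 15 + 0 + 4
  = 20

20


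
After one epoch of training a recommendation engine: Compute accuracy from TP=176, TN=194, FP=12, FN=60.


Accuracy = (TP+TN)/(TP+TN+FP+FN)
= (176+194)/(442)
= 370/442 = 83.71%

83.71%


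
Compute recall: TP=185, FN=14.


Recall = TP/(TP+FN)
= 185/(185+14)
= 185/199 = 92.96%

92.96%


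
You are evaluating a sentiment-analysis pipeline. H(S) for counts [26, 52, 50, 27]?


Probabilities: [26/155, 52/155, 50/155, 27/155] ≈ [0.1677, 0.3355, 0.3226, 0.1742]
H = -((26/155)·log₂(26/155) + (52/155)·log₂(52/155) + (50/155)·log₂(50/155) + (27/155)·log₂(27/155))
  = 1.9264 bits

1.9264 bits


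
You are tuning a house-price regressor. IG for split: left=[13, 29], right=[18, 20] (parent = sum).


Parent = [31, 49], H_parent = 0.9632
H_left = 0.8926 (n=42), H_right = 0.998 (n=38)
H_children = (42/80)·0.8926 + (38/80)·0.998 = 0.9427
IG = 0.9632 - 0.9427 = 0.0205

0.0205


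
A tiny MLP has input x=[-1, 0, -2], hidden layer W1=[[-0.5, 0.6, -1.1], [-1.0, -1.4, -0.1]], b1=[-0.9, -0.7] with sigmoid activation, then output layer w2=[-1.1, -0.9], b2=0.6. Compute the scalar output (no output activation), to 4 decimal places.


z1[0] = (-0.5)·(-1) + (0.6)·(0) + (-1.1)·(-2) - 0.9 = 1.8
z1[1] = (-1.0)·(-1) + (-1.4)·(0) + (-0.1)·(-2) - 0.7 = 0.5
h = sigmoid(z1) = [0.8581, 0.6225]
output = (-1.1)·(0.8581) + (-0.9)·(0.6225) + 0.6 = -0.9042

-0.9042


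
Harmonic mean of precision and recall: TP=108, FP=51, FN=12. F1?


Precision = 108/159 = 0.6792
Recall = 108/120 = 0.9
F1 = 2·P·R/(P+R) = 2·TP/(2·TP+FP+FN) = 216/(216+51+12) = 216/279 = 0.7742

0.7742


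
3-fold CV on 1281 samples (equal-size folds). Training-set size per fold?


Fold size = 1281/3 = 427
Training per fold = 1281 - 427 = 854

854


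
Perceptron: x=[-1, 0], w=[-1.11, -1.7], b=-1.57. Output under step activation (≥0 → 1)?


z = (-1)·(-1.11) + (0)·(-1.7) - 1.57
  = -0.46
step(z) = 0 (z<0)

0


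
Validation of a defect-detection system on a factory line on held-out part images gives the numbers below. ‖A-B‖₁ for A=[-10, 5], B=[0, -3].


d = |-10-0| + |5+ 3|
  = 10 + 8
  = 18

18


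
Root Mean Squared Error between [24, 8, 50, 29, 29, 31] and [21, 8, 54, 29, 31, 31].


MSE = 29/6 = 4.8333
RMSE = √(29/6) = 2.1985

2.1985


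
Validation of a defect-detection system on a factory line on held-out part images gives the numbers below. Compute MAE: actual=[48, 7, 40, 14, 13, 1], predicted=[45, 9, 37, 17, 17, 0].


Absolute errors: |48-45|=3, |7-9|=2, |40-37|=3, |14-17|=3, |13-17|=4, |1-0|=1
Sum = 16
MAE = 16/6 = 8/3

8/3


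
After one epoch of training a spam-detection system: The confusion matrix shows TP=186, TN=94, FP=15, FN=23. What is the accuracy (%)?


Accuracy = (TP+TN)/(TP+TN+FP+FN)
= (186+94)/(318)
= 280/318 = 88.05%

88.05%


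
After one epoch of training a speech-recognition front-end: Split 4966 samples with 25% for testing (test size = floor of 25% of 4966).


Test = ⌊4966·25/100⌋ = 1241
Train = 4966 - 1241 = 3725

Train: 3725, Test: 1241


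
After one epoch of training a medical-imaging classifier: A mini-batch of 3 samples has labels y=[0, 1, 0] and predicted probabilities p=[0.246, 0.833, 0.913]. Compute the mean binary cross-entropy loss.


L[0] = -ln(1-0.246) = -ln(0.754) = 0.2824
L[1] = -ln(0.833) = 0.1827
L[2] = -ln(1-0.913) = -ln(0.087) = 2.4418
mean = (0.2824 + 0.1827 + 2.4418)/3 = 0.969

0.969


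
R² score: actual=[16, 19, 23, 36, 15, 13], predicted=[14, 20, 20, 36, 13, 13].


ȳ = 20.3333
SS_res = Σ(y-ŷ)² = 18
SS_tot = Σ(y-ȳ)² = 355.33
R² = 1 - SS_res/SS_tot = 1 - 0.0507 = 0.9493

0.9493


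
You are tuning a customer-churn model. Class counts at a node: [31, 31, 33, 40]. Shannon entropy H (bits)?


Probabilities: [31/135, 31/135, 33/135, 40/135] ≈ [0.2296, 0.2296, 0.2444, 0.2963]
H = -((31/135)·log₂(31/135) + (31/135)·log₂(31/135) + (33/135)·log₂(33/135) + (40/135)·log₂(40/135))
  = 1.9916 bits

1.9916 bits


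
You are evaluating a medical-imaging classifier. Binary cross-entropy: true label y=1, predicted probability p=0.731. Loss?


BCE = -[y·ln(p) + (1-y)·ln(1-p)]
= -1·ln(0.731) - 0
= -ln(0.731) = 0.3133

0.3133


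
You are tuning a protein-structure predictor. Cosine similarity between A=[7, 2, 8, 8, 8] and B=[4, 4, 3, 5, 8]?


A·B = 7·4 + 2·4 + 8·3 + 8·5 + 8·8 = 164
‖A‖ = √245 = 15.6525, ‖B‖ = √130 = 11.4018
cos = 164/(√245·√130) = 164/√31850 = 0.9189

0.9189


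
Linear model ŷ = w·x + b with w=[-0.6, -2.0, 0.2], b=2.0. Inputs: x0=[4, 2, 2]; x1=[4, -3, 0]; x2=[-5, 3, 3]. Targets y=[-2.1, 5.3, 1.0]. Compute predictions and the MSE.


ŷ0 = (-0.6)·(4) + (-2.0)·(2) + (0.2)·(2) + 2.0 = -4.0
ŷ1 = (-0.6)·(4) + (-2.0)·(-3) + (0.2)·(0) + 2.0 = 5.6
ŷ2 = (-0.6)·(-5) + (-2.0)·(3) + (0.2)·(3) + 2.0 = -0.4
errors² = [3.61, 0.09, 1.96]
MSE = 5.6600/3 = 1.8867

1.8867


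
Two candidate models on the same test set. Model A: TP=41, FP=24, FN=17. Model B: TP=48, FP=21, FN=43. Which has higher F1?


Model A: P=41/65=0.6308, R=41/58=0.7069, F1=2PR/(P+R)=2TP/(2TP+FP+FN)=82/123=0.6667
Model B: P=48/69=0.6957, R=48/91=0.5275, F1=2PR/(P+R)=2TP/(2TP+FP+FN)=96/160=0.6
0.6667 > 0.6 → Model A

Model A


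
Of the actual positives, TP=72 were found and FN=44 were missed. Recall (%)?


Recall = TP/(TP+FN)
= 72/(72+44)
= 72/116 = 62.07%

62.07%


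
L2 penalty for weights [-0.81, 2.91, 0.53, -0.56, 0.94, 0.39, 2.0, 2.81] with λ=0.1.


‖w‖₂² = (-0.81)² + (2.91)² + (0.53)² + (-0.56)² + (0.94)² + (0.39)² + (2.0)² + (2.81)²
     = 0.6561 + 8.4681 + 0.2809 + 0.3136 + 0.8836 + 0.1521 + 4 + 7.8961
     = 22.6505
λ·‖w‖₂² = 0.1·22.6505 = 2.26505

2.26505


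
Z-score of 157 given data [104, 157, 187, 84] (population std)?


μ = 133, σ = 41.0305
z = (157 - 133)/41.0305 = 0.5849

0.5849


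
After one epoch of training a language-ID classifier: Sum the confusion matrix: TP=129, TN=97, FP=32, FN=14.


Total = TP + TN + FP + FN
= 129 + 97 + 32 + 14
= 272
(Predicted positive: 161, predicted negative: 111)

272


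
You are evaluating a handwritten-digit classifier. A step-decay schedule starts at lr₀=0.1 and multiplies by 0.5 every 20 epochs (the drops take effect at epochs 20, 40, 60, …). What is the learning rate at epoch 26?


n_drops = ⌊26/20⌋ = 1
lr = 0.1·0.5^1 = 0.1·0.5 = 0.05

0.05


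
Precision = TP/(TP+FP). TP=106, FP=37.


Precision = TP/(TP+FP)
= 106/(106+37)
= 106/143 = 74.13%

74.13%


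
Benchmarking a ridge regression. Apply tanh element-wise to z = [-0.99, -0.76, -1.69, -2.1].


tanh(-0.99) = -0.7574
tanh(-0.76) = -0.6411
tanh(-1.69) = -0.9341
tanh(-2.1) = -0.9705
result = [-0.7574, -0.6411, -0.9341, -0.9705]

[-0.7574, -0.6411, -0.9341, -0.9705]


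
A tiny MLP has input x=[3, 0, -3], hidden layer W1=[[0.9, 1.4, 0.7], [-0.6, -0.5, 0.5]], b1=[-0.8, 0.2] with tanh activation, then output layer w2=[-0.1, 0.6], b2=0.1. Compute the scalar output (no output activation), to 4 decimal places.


z1[0] = (0.9)·(3) + (1.4)·(0) + (0.7)·(-3) - 0.8 = -0.2
z1[1] = (-0.6)·(3) + (-0.5)·(0) + (0.5)·(-3) + 0.2 = -3.1
h = tanh(z1) = [-0.1974, -0.9959]
output = (-0.1)·(-0.1974) + (0.6)·(-0.9959) + 0.1 = -0.4778

-0.4778


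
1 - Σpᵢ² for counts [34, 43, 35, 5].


Probabilities: [34/117, 43/117, 35/117, 5/117] ≈ [0.2906, 0.3675, 0.2991, 0.0427]
Σpᵢ² = (1156 + 1849 + 1225 + 25)/117² = 4255/13689
Gini = 1 - Σpᵢ² = 1 - 4255/13689 = 0.6892

0.6892


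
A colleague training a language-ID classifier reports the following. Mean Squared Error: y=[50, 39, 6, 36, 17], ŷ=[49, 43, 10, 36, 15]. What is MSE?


Squared errors: (50-49)²=1, (39-43)²=16, (6-10)²=16, (36-36)²=0, (17-15)²=4
Sum = 37
MSE = 37/5 = 37/5

37/5


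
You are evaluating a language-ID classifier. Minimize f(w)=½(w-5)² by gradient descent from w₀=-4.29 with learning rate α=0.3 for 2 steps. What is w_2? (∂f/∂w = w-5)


step 1: grad = -4.29-5 = -9.29; w = -4.29 - 0.3·(-9.29) = -1.503
step 2: grad = -1.503-5 = -6.503; w = -1.503 - 0.3·(-6.503) = 0.4479

0.4479


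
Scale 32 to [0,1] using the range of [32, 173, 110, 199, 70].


min=32, max=199
(32-32)/(199-32) = 0/167 = 0.0

0.0


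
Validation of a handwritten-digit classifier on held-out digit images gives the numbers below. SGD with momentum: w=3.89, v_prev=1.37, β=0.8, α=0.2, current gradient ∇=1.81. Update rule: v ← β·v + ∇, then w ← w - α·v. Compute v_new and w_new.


v_new = 0.8·1.37 + 1.81 = 1.096 + 1.81 = 2.906
w_new = 3.89 - 0.2·2.906 = 3.89 - 0.5812 = 3.3088

v_new=2.906, w_new=3.3088
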